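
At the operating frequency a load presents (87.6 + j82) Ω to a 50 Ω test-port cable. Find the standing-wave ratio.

VSWR ≈ 3.58

Γ = (Z_L − Z_0)/(Z_L + Z_0) = (37.6 + j82)/(137.6 + j82)
|Γ| = 90.2/160 = 0.563
VSWR = (1 + |Γ|)/(1 − |Γ|) = 1.56/0.437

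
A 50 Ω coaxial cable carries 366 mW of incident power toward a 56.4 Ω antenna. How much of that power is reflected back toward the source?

Γ = (56.4 − 50)/(56.4 + 50) = 0.0602
|Γ|² = 0.00362
P_refl = |Γ|²·P_inc = 1.32 mW, P_del = (1 − |Γ|²)·P_inc = 365 mW

P_reflected ≈ 1.32 mW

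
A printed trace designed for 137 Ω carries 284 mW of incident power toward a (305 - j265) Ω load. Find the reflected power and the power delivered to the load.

P_reflected ≈ 105 mW; P_delivered ≈ 179 mW

|Γ| = |(168 − j265)/(442 − j265)| = 0.609
|Γ|² = 0.371
P_refl = |Γ|²·P_inc = 105 mW, P_del = (1 − |Γ|²)·P_inc = 179 mW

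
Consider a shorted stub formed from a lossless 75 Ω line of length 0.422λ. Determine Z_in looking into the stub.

βl = 2π × 0.422 = 152°
tan(βl) = -0.534
For a shorted stub, Z_in = jZ_0·tan(βl)

Z_in ≈ −j40 Ω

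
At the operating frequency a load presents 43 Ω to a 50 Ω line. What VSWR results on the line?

VSWR ≈ 1.16

Γ = (43 − 50)/(43 + 50) = -0.0753
VSWR = (1 + 0.0753)/(1 − 0.0753)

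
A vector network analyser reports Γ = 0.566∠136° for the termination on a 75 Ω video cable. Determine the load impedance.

Z_L = Z_0·(1 + Γ)/(1 − Γ) = 75·(0.593 + j0.393)/(1.41 − j0.393)

Z_L ≈ 23.9 + j27.6 Ω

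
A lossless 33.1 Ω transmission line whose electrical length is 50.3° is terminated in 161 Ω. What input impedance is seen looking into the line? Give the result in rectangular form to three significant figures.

tan(βl) = tan(50.3°) = 1.2
Z_in = Z_0·(Z_L + jZ_0·tanβl)/(Z_0 + jZ_L·tanβl)
     = 33.1·(161 + j39.9)/(33.1 + j194)

Z_in ≈ 11.2 − j25.6 Ω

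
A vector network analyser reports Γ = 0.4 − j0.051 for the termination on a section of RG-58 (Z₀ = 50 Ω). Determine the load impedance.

Z_L ≈ 115 − j14.1 Ω

Z_L = Z_0·(1 + Γ)/(1 − Γ) = 50·(1.4 − j0.051)/(0.6 + j0.051)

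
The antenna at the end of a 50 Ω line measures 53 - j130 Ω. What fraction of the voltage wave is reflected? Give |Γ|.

Γ = (Z_L − Z_0)/(Z_L + Z_0) = (3 − j130)/(103 − j130)
|Γ| = 130/166

|Γ| ≈ 0.784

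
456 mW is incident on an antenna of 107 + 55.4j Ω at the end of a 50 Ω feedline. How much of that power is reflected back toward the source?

P_reflected ≈ 104 mW

|Γ| = |(57 + j55.4)/(157 + j55.4)| = 0.477
|Γ|² = 0.228
P_refl = |Γ|²·P_inc = 104 mW, P_del = (1 − |Γ|²)·P_inc = 352 mW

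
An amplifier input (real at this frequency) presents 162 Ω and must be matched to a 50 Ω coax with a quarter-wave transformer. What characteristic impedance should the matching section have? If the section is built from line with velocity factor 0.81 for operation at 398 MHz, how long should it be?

Z_qwt ≈ 90 Ω; length ≈ 15.3 cm

Z_qwt = √(Z_0·R_L) = √(50 × 162) = √8100
λ = 0.81·c/f = 0.611 m, so l = λ/4 = 0.153 m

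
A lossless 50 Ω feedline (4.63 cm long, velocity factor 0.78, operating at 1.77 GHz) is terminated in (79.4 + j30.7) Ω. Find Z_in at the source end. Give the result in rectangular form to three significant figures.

Z_in ≈ 28.1 + j12.7 Ω

λ = v/f = 0.78·c / 1.77 GHz = 0.132 m
βl = 2π·l/λ = 2π × 0.35 = 126°
tan(βl) = tan(126°) = -1.37
Z_in = Z_0·(Z_L + jZ_0·tanβl)/(Z_0 + jZ_L·tanβl)
     = 50·(79.4 − j37.9)/(92.1 − j109)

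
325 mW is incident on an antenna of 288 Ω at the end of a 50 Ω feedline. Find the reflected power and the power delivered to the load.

P_reflected ≈ 161 mW; P_delivered ≈ 164 mW

Γ = (288 − 50)/(288 + 50) = 0.704
|Γ|² = 0.496
P_refl = |Γ|²·P_inc = 161 mW, P_del = (1 − |Γ|²)·P_inc = 164 mW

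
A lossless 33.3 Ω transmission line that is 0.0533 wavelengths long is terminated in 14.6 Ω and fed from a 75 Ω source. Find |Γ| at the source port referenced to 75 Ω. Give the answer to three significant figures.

βl = 2π × 0.0533 = 19.2°
tan(βl) = 0.348
Z_in = Z_0·(Z_L + jZ_0·tanβl)/(Z_0 + jZ_L·tanβl) = 16 + j9.15 Ω
Γ_s = (Z_in − Z_s)/(Z_in + Z_s) = (-59 + j9.15)/(91 + j9.15), |Γ_s| = 0.653

|Γ| ≈ 0.653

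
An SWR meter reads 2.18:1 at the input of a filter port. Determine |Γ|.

|Γ| ≈ 0.371

|Γ| = (S − 1)/(S + 1) = (2.18 − 1)/(2.18 + 1) = 1.18/3.18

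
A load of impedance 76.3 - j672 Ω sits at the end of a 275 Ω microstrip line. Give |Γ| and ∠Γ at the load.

Γ ≈ 0.924 ∠ -44.1°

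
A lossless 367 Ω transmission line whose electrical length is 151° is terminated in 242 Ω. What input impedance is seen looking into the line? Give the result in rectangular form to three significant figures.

Z_in ≈ 279 − j101 Ω

tan(βl) = tan(151°) = -0.554
Z_in = Z_0·(Z_L + jZ_0·tanβl)/(Z_0 + jZ_L·tanβl)
     = 367·(242 − j203)/(367 − j134)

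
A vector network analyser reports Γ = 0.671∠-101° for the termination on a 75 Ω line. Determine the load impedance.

Z_L = Z_0·(1 + Γ)/(1 − Γ) = 75·(0.872 − j0.659)/(1.13 + j0.659)

Z_L ≈ 24.2 − j57.9 Ω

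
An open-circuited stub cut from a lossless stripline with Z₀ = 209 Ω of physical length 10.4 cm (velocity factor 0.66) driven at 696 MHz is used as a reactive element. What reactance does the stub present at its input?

X_in ≈ 186 Ω (inductive)

λ = v/f = 0.66·c / 696 MHz = 0.284 m
βl = 2π·l/λ = 2π × 0.366 = 132°
tan(βl) = -1.13
For an open-circuited stub, Z_in = −jZ_0·cot(βl) = −jZ_0/tan(βl)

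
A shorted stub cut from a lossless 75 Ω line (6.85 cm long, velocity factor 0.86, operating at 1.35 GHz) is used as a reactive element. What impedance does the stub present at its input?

λ = v/f = 0.86·c / 1.35 GHz = 0.191 m
βl = 2π·l/λ = 2π × 0.358 = 129°
tan(βl) = -1.23
For a shorted stub, Z_in = jZ_0·tan(βl)

Z_in ≈ −j92.5 Ω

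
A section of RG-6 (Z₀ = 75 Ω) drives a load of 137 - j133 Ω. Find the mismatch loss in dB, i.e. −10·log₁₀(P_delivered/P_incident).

mismatch loss ≈ 1.83 dB

Γ = (62 − j133)/(212 − j133), |Γ| = 0.586
|Γ|² = 0.344, so P_del/P_inc = 1 − |Γ|² = 0.656
ML = −10·log₁₀(1 − |Γ|²)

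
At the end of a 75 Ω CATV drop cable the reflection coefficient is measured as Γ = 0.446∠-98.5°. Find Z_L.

Z_L ≈ 45.1 − j49.7 Ω

Z_L = Z_0·(1 + Γ)/(1 − Γ) = 75·(0.934 − j0.441)/(1.07 + j0.441)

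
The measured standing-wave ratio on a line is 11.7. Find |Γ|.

|Γ| = (S − 1)/(S + 1) = (11.7 − 1)/(11.7 + 1) = 10.7/12.7

|Γ| ≈ 0.843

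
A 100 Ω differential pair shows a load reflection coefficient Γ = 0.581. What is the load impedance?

Z_L = Z_0·(1 + Γ)/(1 − Γ) = 100·(1.58)/(0.419)

Z_L ≈ 377 Ω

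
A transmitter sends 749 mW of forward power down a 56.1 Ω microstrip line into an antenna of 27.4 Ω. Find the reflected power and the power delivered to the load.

P_reflected ≈ 88.5 mW; P_delivered ≈ 661 mW

Γ = (27.4 − 56.1)/(27.4 + 56.1) = -0.344
|Γ|² = 0.118
P_refl = |Γ|²·P_inc = 88.5 mW, P_del = (1 − |Γ|²)·P_inc = 661 mW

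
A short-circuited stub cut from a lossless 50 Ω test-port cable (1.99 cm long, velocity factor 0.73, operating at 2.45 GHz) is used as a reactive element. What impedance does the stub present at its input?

Z_in ≈ +j288 Ω

λ = v/f = 0.73·c / 2.45 GHz = 0.0894 m
βl = 2π·l/λ = 2π × 0.223 = 80.1°
tan(βl) = 5.76
For a short-circuited stub, Z_in = jZ_0·tan(βl)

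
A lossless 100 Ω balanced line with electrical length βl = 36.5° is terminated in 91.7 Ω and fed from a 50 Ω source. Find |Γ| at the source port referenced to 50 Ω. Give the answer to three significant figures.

tan(βl) = 0.74
Z_in = Z_0·(Z_L + jZ_0·tanβl)/(Z_0 + jZ_L·tanβl) = 97.2 + j8.06 Ω
Γ_s = (Z_in − Z_s)/(Z_in + Z_s) = (47.2 + j8.06)/(147 + j8.06), |Γ_s| = 0.325

|Γ| ≈ 0.325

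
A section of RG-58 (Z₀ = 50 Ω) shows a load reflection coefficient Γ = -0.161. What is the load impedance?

Z_L ≈ 36.1 Ω

Z_L = Z_0·(1 + Γ)/(1 − Γ) = 50·(0.839)/(1.16)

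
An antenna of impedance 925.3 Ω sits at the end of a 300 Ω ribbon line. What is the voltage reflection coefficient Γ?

Γ = 0.51

Γ = (Z_L − Z_0)/(Z_L + Z_0) = (925.3 − 300)/(925.3 + 300) = 625.3/1225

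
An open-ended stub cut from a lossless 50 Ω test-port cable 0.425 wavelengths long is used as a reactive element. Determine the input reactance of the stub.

X_in ≈ 98.1 Ω (inductive)

βl = 2π × 0.425 = 153°
tan(βl) = -0.51
For an open-ended stub, Z_in = −jZ_0·cot(βl) = −jZ_0/tan(βl)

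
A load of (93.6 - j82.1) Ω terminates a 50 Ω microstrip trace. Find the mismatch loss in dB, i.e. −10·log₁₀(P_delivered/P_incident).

mismatch loss ≈ 1.65 dB

Γ = (43.6 − j82.1)/(143.6 − j82.1), |Γ| = 0.562
|Γ|² = 0.316, so P_del/P_inc = 1 − |Γ|² = 0.684
ML = −10·log₁₀(1 − |Γ|²)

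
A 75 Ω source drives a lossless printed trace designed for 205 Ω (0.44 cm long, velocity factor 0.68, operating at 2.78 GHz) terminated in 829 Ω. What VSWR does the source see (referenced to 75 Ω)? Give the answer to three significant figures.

VSWR ≈ 9.83

λ = v/f = 0.68·c / 2.78 GHz = 0.0734 m
βl = 2π·l/λ = 2π × 0.06 = 21.6°
tan(βl) = 0.396
Z_in = Z_0·(Z_L + jZ_0·tanβl)/(Z_0 + jZ_L·tanβl) = 269 − j350 Ω
Γ_s = (Z_in − Z_s)/(Z_in + Z_s) = (194 − j350)/(344 − j350), |Γ_s| = 0.815
VSWR = (1 + |Γ_s|)/(1 − |Γ_s|)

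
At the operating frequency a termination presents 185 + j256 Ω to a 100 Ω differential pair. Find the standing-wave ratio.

VSWR ≈ 5.76

Γ = (Z_L − Z_0)/(Z_L + Z_0) = (85 + j256)/(285 + j256)
|Γ| = 270/383 = 0.704
VSWR = (1 + |Γ|)/(1 − |Γ|) = 1.7/0.296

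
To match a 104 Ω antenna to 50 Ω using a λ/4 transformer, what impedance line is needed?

Z_qwt = √(Z_0·R_L) = √(50 × 104) = √5200

Z_qwt ≈ 72.1 Ω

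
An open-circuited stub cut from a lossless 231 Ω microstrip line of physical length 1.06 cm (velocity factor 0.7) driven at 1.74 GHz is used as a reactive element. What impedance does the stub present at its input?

Z_in ≈ −j375 Ω

λ = v/f = 0.7·c / 1.74 GHz = 0.121 m
βl = 2π·l/λ = 2π × 0.0878 = 31.6°
tan(βl) = 0.616
For an open-circuited stub, Z_in = −jZ_0·cot(βl) = −jZ_0/tan(βl)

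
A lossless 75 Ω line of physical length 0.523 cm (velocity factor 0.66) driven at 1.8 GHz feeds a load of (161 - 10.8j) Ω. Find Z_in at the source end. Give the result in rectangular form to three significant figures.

λ = v/f = 0.66·c / 1.8 GHz = 0.11 m
βl = 2π·l/λ = 2π × 0.0475 = 17.1°
tan(βl) = tan(17.1°) = 0.308
Z_in = Z_0·(Z_L + jZ_0·tanβl)/(Z_0 + jZ_L·tanβl)
     = 75·(161 + j12.3)/(78.3 + j49.6)

Z_in ≈ 115 − j61.3 Ω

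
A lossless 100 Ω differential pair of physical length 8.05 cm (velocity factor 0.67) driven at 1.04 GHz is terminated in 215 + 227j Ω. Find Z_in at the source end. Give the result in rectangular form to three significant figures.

Z_in ≈ 41.6 + j95.5 Ω

λ = v/f = 0.67·c / 1.04 GHz = 0.193 m
βl = 2π·l/λ = 2π × 0.417 = 150°
tan(βl) = tan(150°) = -0.579
Z_in = Z_0·(Z_L + jZ_0·tanβl)/(Z_0 + jZ_L·tanβl)
     = 100·(215 + j169)/(231 − j124)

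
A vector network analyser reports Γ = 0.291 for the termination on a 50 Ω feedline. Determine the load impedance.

Z_L ≈ 91 Ω

Z_L = Z_0·(1 + Γ)/(1 − Γ) = 50·(1.29)/(0.709)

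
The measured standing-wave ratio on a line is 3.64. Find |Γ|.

|Γ| ≈ 0.569

|Γ| = (S − 1)/(S + 1) = (3.64 − 1)/(3.64 + 1) = 2.64/4.64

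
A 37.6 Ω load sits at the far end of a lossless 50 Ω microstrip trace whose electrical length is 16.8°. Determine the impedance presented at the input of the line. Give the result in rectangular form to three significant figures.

tan(βl) = tan(16.8°) = 0.302
Z_in = Z_0·(Z_L + jZ_0·tanβl)/(Z_0 + jZ_L·tanβl)
     = 50·(37.6 + j15.1)/(50 + j11.4)

Z_in ≈ 39 + j6.24 Ω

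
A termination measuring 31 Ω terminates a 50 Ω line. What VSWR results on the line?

VSWR ≈ 1.61

Γ = (31 − 50)/(31 + 50) = -0.235
VSWR = (1 + 0.235)/(1 − 0.235)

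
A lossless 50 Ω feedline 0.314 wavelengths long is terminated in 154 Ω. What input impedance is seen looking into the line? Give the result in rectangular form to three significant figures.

Z_in ≈ 18.8 + j18.7 Ω

βl = 2π × 0.314 = 113°
tan(βl) = tan(113°) = -2.35
Z_in = Z_0·(Z_L + jZ_0·tanβl)/(Z_0 + jZ_L·tanβl)
     = 50·(154 − j118)/(50 − j362)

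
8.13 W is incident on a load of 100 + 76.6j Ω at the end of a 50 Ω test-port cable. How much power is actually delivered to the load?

P_delivered ≈ 5.73 W

|Γ| = |(50 + j76.6)/(150 + j76.6)| = 0.543
|Γ|² = 0.295
P_refl = |Γ|²·P_inc = 2.4 W, P_del = (1 − |Γ|²)·P_inc = 5.73 W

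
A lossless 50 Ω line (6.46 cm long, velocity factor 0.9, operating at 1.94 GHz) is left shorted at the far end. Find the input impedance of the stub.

λ = v/f = 0.9·c / 1.94 GHz = 0.139 m
βl = 2π·l/λ = 2π × 0.464 = 167°
tan(βl) = -0.229
For a shorted stub, Z_in = jZ_0·tan(βl)

Z_in ≈ −j11.5 Ω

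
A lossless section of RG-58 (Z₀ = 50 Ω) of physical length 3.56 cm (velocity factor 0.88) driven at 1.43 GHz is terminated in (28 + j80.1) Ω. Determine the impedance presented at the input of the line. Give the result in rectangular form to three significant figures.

λ = v/f = 0.88·c / 1.43 GHz = 0.185 m
βl = 2π·l/λ = 2π × 0.193 = 69.4°
tan(βl) = tan(69.4°) = 2.66
Z_in = Z_0·(Z_L + jZ_0·tanβl)/(Z_0 + jZ_L·tanβl)
     = 50·(28 + j213)/(-163 + j74.6)

Z_in ≈ 17.6 − j57.3 Ω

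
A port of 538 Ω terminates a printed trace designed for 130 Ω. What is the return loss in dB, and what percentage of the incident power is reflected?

RL ≈ 4.28 dB; 37.3% of incident power reflected

Γ = (538 − 130)/(538 + 130) = 0.611
RL = −20·log₁₀(0.611) = 4.28 dB
P_refl/P_inc = |Γ|² = 0.373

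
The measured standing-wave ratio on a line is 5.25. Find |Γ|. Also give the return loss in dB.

|Γ| ≈ 0.68; return loss ≈ 3.35 dB

|Γ| = (S − 1)/(S + 1) = (5.25 − 1)/(5.25 + 1) = 4.25/6.25
RL = −20·log₁₀|Γ| = −20·log₁₀(0.68)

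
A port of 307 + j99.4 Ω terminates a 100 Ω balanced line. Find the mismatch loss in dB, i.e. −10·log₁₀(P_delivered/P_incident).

mismatch loss ≈ 1.55 dB

Γ = (207 + j99.4)/(407 + j99.4), |Γ| = 0.548
|Γ|² = 0.3, so P_del/P_inc = 1 − |Γ|² = 0.7
ML = −10·log₁₀(1 − |Γ|²)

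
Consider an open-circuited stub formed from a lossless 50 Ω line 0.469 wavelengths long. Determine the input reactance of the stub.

X_in ≈ 253 Ω (inductive)

βl = 2π × 0.469 = 169°
tan(βl) = -0.197
For an open-circuited stub, Z_in = −jZ_0·cot(βl) = −jZ_0/tan(βl)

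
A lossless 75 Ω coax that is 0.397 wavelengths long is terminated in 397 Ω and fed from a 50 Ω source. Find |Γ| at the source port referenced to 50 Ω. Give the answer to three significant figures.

|Γ| ≈ 0.728

βl = 2π × 0.397 = 143°
tan(βl) = -0.756
Z_in = Z_0·(Z_L + jZ_0·tanβl)/(Z_0 + jZ_L·tanβl) = 36.7 + j90.1 Ω
Γ_s = (Z_in − Z_s)/(Z_in + Z_s) = (-13.3 + j90.1)/(86.7 + j90.1), |Γ_s| = 0.728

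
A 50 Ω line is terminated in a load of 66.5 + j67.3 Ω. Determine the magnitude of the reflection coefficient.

Γ = (Z_L − Z_0)/(Z_L + Z_0) = (16.5 + j67.3)/(116.5 + j67.3)
|Γ| = 69.3/135

|Γ| ≈ 0.515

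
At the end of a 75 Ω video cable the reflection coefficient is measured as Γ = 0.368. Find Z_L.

Z_L ≈ 162 Ω

Z_L = Z_0·(1 + Γ)/(1 − Γ) = 75·(1.37)/(0.632)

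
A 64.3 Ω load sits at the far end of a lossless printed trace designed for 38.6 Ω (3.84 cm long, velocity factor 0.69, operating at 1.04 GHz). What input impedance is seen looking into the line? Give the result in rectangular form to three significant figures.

λ = v/f = 0.69·c / 1.04 GHz = 0.199 m
βl = 2π·l/λ = 2π × 0.193 = 69.5°
tan(βl) = tan(69.5°) = 2.67
Z_in = Z_0·(Z_L + jZ_0·tanβl)/(Z_0 + jZ_L·tanβl)
     = 38.6·(64.3 + j103)/(38.6 + j172)

Z_in ≈ 25.2 − j8.81 Ω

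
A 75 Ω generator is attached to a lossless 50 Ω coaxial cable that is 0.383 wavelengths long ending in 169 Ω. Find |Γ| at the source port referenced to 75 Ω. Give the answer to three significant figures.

βl = 2π × 0.383 = 138°
tan(βl) = -0.904
Z_in = Z_0·(Z_L + jZ_0·tanβl)/(Z_0 + jZ_L·tanβl) = 29.7 + j45.6 Ω
Γ_s = (Z_in − Z_s)/(Z_in + Z_s) = (-45.3 + j45.6)/(105 + j45.6), |Γ_s| = 0.563

|Γ| ≈ 0.563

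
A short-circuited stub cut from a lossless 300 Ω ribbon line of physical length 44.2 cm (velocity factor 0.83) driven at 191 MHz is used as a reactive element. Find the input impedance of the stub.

Z_in ≈ −j479 Ω

λ = v/f = 0.83·c / 191 MHz = 1.3 m
βl = 2π·l/λ = 2π × 0.339 = 122°
tan(βl) = -1.6
For a short-circuited stub, Z_in = jZ_0·tan(βl)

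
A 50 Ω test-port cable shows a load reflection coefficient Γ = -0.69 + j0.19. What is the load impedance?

Z_L = Z_0·(1 + Γ)/(1 − Γ) = 50·(0.31 + j0.19)/(1.69 − j0.19)

Z_L ≈ 8.43 + j6.57 Ω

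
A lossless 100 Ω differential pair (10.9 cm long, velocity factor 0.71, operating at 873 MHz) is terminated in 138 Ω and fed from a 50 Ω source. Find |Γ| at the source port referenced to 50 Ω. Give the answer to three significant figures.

|Γ| ≈ 0.45

λ = v/f = 0.71·c / 873 MHz = 0.244 m
βl = 2π·l/λ = 2π × 0.447 = 161°
tan(βl) = -0.348
Z_in = Z_0·(Z_L + jZ_0·tanβl)/(Z_0 + jZ_L·tanβl) = 126 + j25.6 Ω
Γ_s = (Z_in − Z_s)/(Z_in + Z_s) = (75.7 + j25.6)/(176 + j25.6), |Γ_s| = 0.45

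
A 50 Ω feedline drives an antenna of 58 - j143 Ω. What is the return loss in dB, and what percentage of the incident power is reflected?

RL ≈ 1.95 dB; 63.9% of incident power reflected

Γ = (8 − j143)/(108 − j143), |Γ| = 0.799
RL = −20·log₁₀(0.799) = 1.95 dB
P_refl/P_inc = |Γ|² = 0.639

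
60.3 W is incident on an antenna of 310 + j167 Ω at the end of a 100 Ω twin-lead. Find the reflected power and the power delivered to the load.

P_reflected ≈ 22.1 W; P_delivered ≈ 38.2 W

|Γ| = |(210 + j167)/(410 + j167)| = 0.606
|Γ|² = 0.367
P_refl = |Γ|²·P_inc = 22.1 W, P_del = (1 − |Γ|²)·P_inc = 38.2 W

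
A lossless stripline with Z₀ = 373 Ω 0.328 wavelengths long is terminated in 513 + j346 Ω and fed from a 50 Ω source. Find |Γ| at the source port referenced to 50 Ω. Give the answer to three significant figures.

|Γ| ≈ 0.541

βl = 2π × 0.328 = 118°
tan(βl) = -1.87
Z_in = Z_0·(Z_L + jZ_0·tanβl)/(Z_0 + jZ_L·tanβl) = 164 + j25.1 Ω
Γ_s = (Z_in − Z_s)/(Z_in + Z_s) = (114 + j25.1)/(214 + j25.1), |Γ_s| = 0.541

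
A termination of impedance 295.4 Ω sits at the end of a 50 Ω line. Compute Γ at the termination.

Γ = 0.71

Γ = (Z_L − Z_0)/(Z_L + Z_0) = (295.4 − 50)/(295.4 + 50) = 245.4/345.4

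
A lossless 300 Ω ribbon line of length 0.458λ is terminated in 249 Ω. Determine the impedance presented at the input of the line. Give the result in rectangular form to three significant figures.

βl = 2π × 0.458 = 165°
tan(βl) = tan(165°) = -0.27
Z_in = Z_0·(Z_L + jZ_0·tanβl)/(Z_0 + jZ_L·tanβl)
     = 300·(249 − j81.1)/(300 − j67.3)

Z_in ≈ 254 − j24 Ω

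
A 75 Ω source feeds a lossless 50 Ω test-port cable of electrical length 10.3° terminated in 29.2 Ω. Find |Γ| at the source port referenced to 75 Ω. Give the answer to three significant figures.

|Γ| ≈ 0.434

tan(βl) = 0.182
Z_in = Z_0·(Z_L + jZ_0·tanβl)/(Z_0 + jZ_L·tanβl) = 29.8 + j5.92 Ω
Γ_s = (Z_in − Z_s)/(Z_in + Z_s) = (-45.2 + j5.92)/(105 + j5.92), |Γ_s| = 0.434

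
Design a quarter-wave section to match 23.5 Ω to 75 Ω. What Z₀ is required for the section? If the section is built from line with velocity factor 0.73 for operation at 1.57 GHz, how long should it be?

Z_qwt ≈ 42 Ω; length ≈ 3.49 cm

Z_qwt = √(Z_0·R_L) = √(75 × 23.5) = √1762
λ = 0.73·c/f = 0.139 m, so l = λ/4 = 0.0349 m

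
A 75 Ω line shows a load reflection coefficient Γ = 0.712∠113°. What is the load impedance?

Z_L ≈ 17.9 + j47.6 Ω

Z_L = Z_0·(1 + Γ)/(1 − Γ) = 75·(0.722 + j0.655)/(1.28 − j0.655)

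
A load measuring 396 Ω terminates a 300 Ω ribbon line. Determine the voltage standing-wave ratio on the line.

Γ = (396 − 300)/(396 + 300) = 0.138
VSWR = (1 + 0.138)/(1 − 0.138)

VSWR ≈ 1.32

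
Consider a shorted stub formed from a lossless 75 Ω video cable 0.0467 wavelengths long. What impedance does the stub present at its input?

βl = 2π × 0.0467 = 16.8°
tan(βl) = 0.302
For a shorted stub, Z_in = jZ_0·tan(βl)

Z_in ≈ +j22.7 Ω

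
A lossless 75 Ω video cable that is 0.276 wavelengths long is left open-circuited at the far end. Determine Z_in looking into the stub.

Z_in ≈ +j12.4 Ω

βl = 2π × 0.276 = 99.4°
tan(βl) = -6.07
For an open-circuited stub, Z_in = −jZ_0·cot(βl) = −jZ_0/tan(βl)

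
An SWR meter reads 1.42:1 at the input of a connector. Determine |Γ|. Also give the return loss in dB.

|Γ| ≈ 0.174; return loss ≈ 15.2 dB

|Γ| = (S − 1)/(S + 1) = (1.42 − 1)/(1.42 + 1) = 0.42/2.42
RL = −20·log₁₀|Γ| = −20·log₁₀(0.174)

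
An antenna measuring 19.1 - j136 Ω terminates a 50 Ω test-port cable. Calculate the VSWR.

Γ = (Z_L − Z_0)/(Z_L + Z_0) = (-30.9 − j136)/(69.1 − j136)
|Γ| = 139/153 = 0.914
VSWR = (1 + |Γ|)/(1 − |Γ|) = 1.91/0.0858

VSWR ≈ 22.3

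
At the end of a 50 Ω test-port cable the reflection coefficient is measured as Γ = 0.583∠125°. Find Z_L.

Z_L = Z_0·(1 + Γ)/(1 − Γ) = 50·(0.666 + j0.478)/(1.33 − j0.478)

Z_L ≈ 16.4 + j23.8 Ω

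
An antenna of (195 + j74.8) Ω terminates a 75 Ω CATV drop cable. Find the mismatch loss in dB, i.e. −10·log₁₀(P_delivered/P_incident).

mismatch loss ≈ 1.28 dB

Γ = (120 + j74.8)/(270 + j74.8), |Γ| = 0.505
|Γ|² = 0.255, so P_del/P_inc = 1 − |Γ|² = 0.745
ML = −10·log₁₀(1 − |Γ|²)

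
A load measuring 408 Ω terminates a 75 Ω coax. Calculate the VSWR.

VSWR ≈ 5.44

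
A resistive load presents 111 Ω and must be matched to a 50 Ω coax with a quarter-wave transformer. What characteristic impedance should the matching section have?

Z_qwt ≈ 74.5 Ω

Z_qwt = √(Z_0·R_L) = √(50 × 111) = √5550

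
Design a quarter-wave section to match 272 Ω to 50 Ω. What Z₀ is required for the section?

Z_qwt = √(Z_0·R_L) = √(50 × 272) = √13600

Z_qwt ≈ 117 Ω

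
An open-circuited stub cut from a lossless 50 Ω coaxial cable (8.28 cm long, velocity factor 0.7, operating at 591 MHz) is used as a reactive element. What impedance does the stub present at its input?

λ = v/f = 0.7·c / 591 MHz = 0.355 m
βl = 2π·l/λ = 2π × 0.233 = 83.9°
tan(βl) = 9.34
For an open-circuited stub, Z_in = −jZ_0·cot(βl) = −jZ_0/tan(βl)

Z_in ≈ −j5.35 Ω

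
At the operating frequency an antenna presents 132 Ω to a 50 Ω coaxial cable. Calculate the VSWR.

Γ = (132 − 50)/(132 + 50) = 0.451
VSWR = (1 + 0.451)/(1 − 0.451)

VSWR ≈ 2.64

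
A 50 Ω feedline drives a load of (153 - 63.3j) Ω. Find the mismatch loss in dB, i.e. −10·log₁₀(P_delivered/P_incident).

Γ = (103 − j63.3)/(203 − j63.3), |Γ| = 0.569
|Γ|² = 0.323, so P_del/P_inc = 1 − |Γ|² = 0.677
ML = −10·log₁₀(1 − |Γ|²)

mismatch loss ≈ 1.7 dB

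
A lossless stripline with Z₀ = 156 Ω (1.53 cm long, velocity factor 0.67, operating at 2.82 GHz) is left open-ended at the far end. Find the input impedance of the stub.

Z_in ≈ −j35.2 Ω

λ = v/f = 0.67·c / 2.82 GHz = 0.0713 m
βl = 2π·l/λ = 2π × 0.215 = 77.3°
tan(βl) = 4.43
For an open-ended stub, Z_in = −jZ_0·cot(βl) = −jZ_0/tan(βl)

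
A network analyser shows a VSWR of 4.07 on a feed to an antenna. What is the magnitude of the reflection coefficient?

|Γ| = (S − 1)/(S + 1) = (4.07 − 1)/(4.07 + 1) = 3.07/5.07

|Γ| ≈ 0.606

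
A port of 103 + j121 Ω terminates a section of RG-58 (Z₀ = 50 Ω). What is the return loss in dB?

Γ = (53 + j121)/(153 + j121), |Γ| = 0.677
RL = −20·log₁₀|Γ| = −20·log₁₀(0.677)

RL ≈ 3.39 dB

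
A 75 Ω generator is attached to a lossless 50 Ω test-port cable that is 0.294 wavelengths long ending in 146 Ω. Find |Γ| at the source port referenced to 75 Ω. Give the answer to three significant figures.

|Γ| ≈ 0.616

βl = 2π × 0.294 = 106°
tan(βl) = -3.52
Z_in = Z_0·(Z_L + jZ_0·tanβl)/(Z_0 + jZ_L·tanβl) = 18.3 + j12.4 Ω
Γ_s = (Z_in − Z_s)/(Z_in + Z_s) = (-56.7 + j12.4)/(93.3 + j12.4), |Γ_s| = 0.616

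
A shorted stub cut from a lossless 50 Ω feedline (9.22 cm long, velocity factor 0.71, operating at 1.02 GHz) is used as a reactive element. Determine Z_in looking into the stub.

λ = v/f = 0.71·c / 1.02 GHz = 0.209 m
βl = 2π·l/λ = 2π × 0.442 = 159°
tan(βl) = -0.385
For a shorted stub, Z_in = jZ_0·tan(βl)

Z_in ≈ −j19.2 Ω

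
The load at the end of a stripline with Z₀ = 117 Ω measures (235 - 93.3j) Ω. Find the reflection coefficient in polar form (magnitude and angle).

Γ = (Z_L − Z_0)/(Z_L + Z_0) = (118 − j93.3)/(352 − j93.3)
|Γ| = 150/364 = 0.413

Γ ≈ 0.413 ∠ -23.5°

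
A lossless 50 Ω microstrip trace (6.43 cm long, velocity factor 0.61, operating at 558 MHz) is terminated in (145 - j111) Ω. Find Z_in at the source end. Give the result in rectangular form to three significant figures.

λ = v/f = 0.61·c / 558 MHz = 0.328 m
βl = 2π·l/λ = 2π × 0.196 = 70.6°
tan(βl) = tan(70.6°) = 2.84
Z_in = Z_0·(Z_L + jZ_0·tanβl)/(Z_0 + jZ_L·tanβl)
     = 50·(145 + j30.8)/(365 + j411)

Z_in ≈ 10.8 − j8 Ω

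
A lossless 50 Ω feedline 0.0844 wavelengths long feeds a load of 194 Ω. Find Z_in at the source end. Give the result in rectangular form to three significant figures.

Z_in ≈ 42.2 − j66.7 Ω

βl = 2π × 0.0844 = 30.4°
tan(βl) = tan(30.4°) = 0.586
Z_in = Z_0·(Z_L + jZ_0·tanβl)/(Z_0 + jZ_L·tanβl)
     = 50·(194 + j29.3)/(50 + j114)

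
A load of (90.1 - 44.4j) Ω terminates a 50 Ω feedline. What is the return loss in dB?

RL ≈ 7.81 dB

Γ = (40.1 − j44.4)/(140.1 − j44.4), |Γ| = 0.407
RL = −20·log₁₀|Γ| = −20·log₁₀(0.407)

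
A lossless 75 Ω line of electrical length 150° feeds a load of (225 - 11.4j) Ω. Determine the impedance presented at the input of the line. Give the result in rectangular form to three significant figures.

tan(βl) = tan(150°) = -0.577
Z_in = Z_0·(Z_L + jZ_0·tanβl)/(Z_0 + jZ_L·tanβl)
     = 75·(225 − j54.7)/(68.4 − j130)

Z_in ≈ 78.3 + j88.7 Ω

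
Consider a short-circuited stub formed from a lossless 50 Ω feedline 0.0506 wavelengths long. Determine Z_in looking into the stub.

βl = 2π × 0.0506 = 18.2°
tan(βl) = 0.329
For a short-circuited stub, Z_in = jZ_0·tan(βl)

Z_in ≈ +j16.5 Ω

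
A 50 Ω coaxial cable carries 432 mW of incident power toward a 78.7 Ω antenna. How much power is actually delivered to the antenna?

P_delivered ≈ 411 mW

Γ = (78.7 − 50)/(78.7 + 50) = 0.223
|Γ|² = 0.0497
P_refl = |Γ|²·P_inc = 21.5 mW, P_del = (1 − |Γ|²)·P_inc = 411 mW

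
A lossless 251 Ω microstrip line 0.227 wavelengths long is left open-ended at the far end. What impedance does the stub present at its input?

Z_in ≈ −j36.5 Ω

βl = 2π × 0.227 = 81.7°
tan(βl) = 6.87
For an open-ended stub, Z_in = −jZ_0·cot(βl) = −jZ_0/tan(βl)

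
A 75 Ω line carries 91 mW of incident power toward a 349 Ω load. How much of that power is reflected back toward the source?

P_reflected ≈ 38 mW

Γ = (349 − 75)/(349 + 75) = 0.646
|Γ|² = 0.418
P_refl = |Γ|²·P_inc = 38 mW, P_del = (1 − |Γ|²)·P_inc = 53 mW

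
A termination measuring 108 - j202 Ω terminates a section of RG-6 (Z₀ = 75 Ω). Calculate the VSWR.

VSWR ≈ 7.03

Γ = (Z_L − Z_0)/(Z_L + Z_0) = (33 − j202)/(183 − j202)
|Γ| = 205/273 = 0.751
VSWR = (1 + |Γ|)/(1 − |Γ|) = 1.75/0.249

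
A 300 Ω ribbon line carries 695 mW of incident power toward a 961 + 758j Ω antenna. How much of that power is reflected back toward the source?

P_reflected ≈ 325 mW

|Γ| = |(661 + j758)/(1261 + j758)| = 0.684
|Γ|² = 0.467
P_refl = |Γ|²·P_inc = 325 mW, P_del = (1 − |Γ|²)·P_inc = 370 mW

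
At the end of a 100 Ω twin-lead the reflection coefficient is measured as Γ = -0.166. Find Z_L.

Z_L = Z_0·(1 + Γ)/(1 − Γ) = 100·(0.834)/(1.17)

Z_L ≈ 71.5 Ω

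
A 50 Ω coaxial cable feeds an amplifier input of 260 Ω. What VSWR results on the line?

VSWR ≈ 5.2

Γ = (260 − 50)/(260 + 50) = 0.677
VSWR = (1 + 0.677)/(1 − 0.677)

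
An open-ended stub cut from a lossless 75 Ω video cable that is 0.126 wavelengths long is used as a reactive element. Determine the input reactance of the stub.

X_in ≈ -74.1 Ω (capacitive)

βl = 2π × 0.126 = 45.4°
tan(βl) = 1.01
For an open-ended stub, Z_in = −jZ_0·cot(βl) = −jZ_0/tan(βl)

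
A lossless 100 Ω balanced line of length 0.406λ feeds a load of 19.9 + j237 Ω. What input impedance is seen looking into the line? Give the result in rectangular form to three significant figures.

βl = 2π × 0.406 = 146°
tan(βl) = tan(146°) = -0.67
Z_in = Z_0·(Z_L + jZ_0·tanβl)/(Z_0 + jZ_L·tanβl)
     = 100·(19.9 + j170)/(259 − j13.3)

Z_in ≈ 4.29 + j65.9 Ω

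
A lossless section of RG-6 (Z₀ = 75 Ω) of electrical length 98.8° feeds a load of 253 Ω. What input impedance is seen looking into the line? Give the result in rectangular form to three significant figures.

Z_in ≈ 22.7 + j10.6 Ω

tan(βl) = tan(98.8°) = -6.46
Z_in = Z_0·(Z_L + jZ_0·tanβl)/(Z_0 + jZ_L·tanβl)
     = 75·(253 − j484)/(75 − j1630)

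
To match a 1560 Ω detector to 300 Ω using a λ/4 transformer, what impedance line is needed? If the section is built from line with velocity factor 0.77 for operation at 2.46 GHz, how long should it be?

Z_qwt ≈ 684 Ω; length ≈ 2.35 cm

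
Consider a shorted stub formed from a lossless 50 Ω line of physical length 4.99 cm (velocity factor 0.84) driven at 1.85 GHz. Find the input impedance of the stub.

Z_in ≈ −j55.8 Ω

λ = v/f = 0.84·c / 1.85 GHz = 0.136 m
βl = 2π·l/λ = 2π × 0.366 = 132°
tan(βl) = -1.12
For a shorted stub, Z_in = jZ_0·tan(βl)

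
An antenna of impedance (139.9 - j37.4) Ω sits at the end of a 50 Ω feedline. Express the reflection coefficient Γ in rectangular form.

Γ = (Z_L − Z_0)/(Z_L + Z_0) = (89.9 − j37.4)/(189.9 − j37.4)

Γ ≈ 0.493 − j0.0998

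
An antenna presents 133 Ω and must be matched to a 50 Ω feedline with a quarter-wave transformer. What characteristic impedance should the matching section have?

Z_qwt ≈ 81.5 Ω

Z_qwt = √(Z_0·R_L) = √(50 × 133) = √6650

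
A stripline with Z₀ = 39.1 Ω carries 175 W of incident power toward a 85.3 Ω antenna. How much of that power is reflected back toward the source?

P_reflected ≈ 24.1 W

Γ = (85.3 − 39.1)/(85.3 + 39.1) = 0.371
|Γ|² = 0.138
P_refl = |Γ|²·P_inc = 24.1 W, P_del = (1 − |Γ|²)·P_inc = 151 W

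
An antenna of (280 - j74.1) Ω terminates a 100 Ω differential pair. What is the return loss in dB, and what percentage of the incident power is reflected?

RL ≈ 5.97 dB; 25.3% of incident power reflected

Γ = (180 − j74.1)/(380 − j74.1), |Γ| = 0.503
RL = −20·log₁₀(0.503) = 5.97 dB
P_refl/P_inc = |Γ|² = 0.253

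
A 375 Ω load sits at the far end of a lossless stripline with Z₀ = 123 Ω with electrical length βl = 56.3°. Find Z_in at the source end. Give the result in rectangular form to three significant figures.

tan(βl) = tan(56.3°) = 1.5
Z_in = Z_0·(Z_L + jZ_0·tanβl)/(Z_0 + jZ_L·tanβl)
     = 123·(375 + j184)/(123 + j562)

Z_in ≈ 55.6 − j69.9 Ω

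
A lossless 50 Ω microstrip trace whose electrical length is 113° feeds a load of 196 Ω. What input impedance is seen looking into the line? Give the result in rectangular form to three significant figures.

tan(βl) = tan(113°) = -2.36
Z_in = Z_0·(Z_L + jZ_0·tanβl)/(Z_0 + jZ_L·tanβl)
     = 50·(196 − j118)/(50 − j462)

Z_in ≈ 14.9 + j19.6 Ω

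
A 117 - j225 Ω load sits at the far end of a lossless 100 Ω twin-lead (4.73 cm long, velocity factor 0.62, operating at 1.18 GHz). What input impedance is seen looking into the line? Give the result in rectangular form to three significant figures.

Z_in ≈ 25.5 + j74.5 Ω

λ = v/f = 0.62·c / 1.18 GHz = 0.158 m
βl = 2π·l/λ = 2π × 0.3 = 108°
tan(βl) = tan(108°) = -3.07
Z_in = Z_0·(Z_L + jZ_0·tanβl)/(Z_0 + jZ_L·tanβl)
     = 100·(117 − j532)/(-591 − j360)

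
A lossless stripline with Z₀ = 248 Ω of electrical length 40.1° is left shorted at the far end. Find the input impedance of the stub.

tan(βl) = 0.842
For a shorted stub, Z_in = jZ_0·tan(βl)

Z_in ≈ +j209 Ω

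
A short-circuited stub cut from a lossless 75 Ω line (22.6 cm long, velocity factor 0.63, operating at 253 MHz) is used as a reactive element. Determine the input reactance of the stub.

X_in ≈ -219 Ω (capacitive)

λ = v/f = 0.63·c / 253 MHz = 0.747 m
βl = 2π·l/λ = 2π × 0.303 = 109°
tan(βl) = -2.92
For a short-circuited stub, Z_in = jZ_0·tan(βl)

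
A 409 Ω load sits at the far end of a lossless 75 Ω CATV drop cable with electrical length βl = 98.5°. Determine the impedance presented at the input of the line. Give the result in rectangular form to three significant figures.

tan(βl) = tan(98.5°) = -6.69
Z_in = Z_0·(Z_L + jZ_0·tanβl)/(Z_0 + jZ_L·tanβl)
     = 75·(409 − j502)/(75 − j2740)

Z_in ≈ 14 + j10.8 Ω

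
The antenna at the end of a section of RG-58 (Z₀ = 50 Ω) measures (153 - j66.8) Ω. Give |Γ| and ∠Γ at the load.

Γ = (Z_L − Z_0)/(Z_L + Z_0) = (103 − j66.8)/(203 − j66.8)
|Γ| = 123/214 = 0.574

Γ ≈ 0.574 ∠ -14.8°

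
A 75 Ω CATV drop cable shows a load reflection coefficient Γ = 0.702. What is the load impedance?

Z_L = Z_0·(1 + Γ)/(1 − Γ) = 75·(1.7)/(0.298)

Z_L ≈ 428 Ω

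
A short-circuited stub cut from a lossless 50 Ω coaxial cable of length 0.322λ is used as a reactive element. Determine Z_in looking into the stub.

Z_in ≈ −j103 Ω

βl = 2π × 0.322 = 116°
tan(βl) = -2.06
For a short-circuited stub, Z_in = jZ_0·tan(βl)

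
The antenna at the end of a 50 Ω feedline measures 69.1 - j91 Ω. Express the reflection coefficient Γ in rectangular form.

Γ ≈ 0.47 − j0.405

Γ = (Z_L − Z_0)/(Z_L + Z_0) = (19.1 − j91)/(119.1 − j91)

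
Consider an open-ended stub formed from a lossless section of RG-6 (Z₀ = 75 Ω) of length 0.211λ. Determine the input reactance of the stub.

βl = 2π × 0.211 = 76°
tan(βl) = 4
For an open-ended stub, Z_in = −jZ_0·cot(βl) = −jZ_0/tan(βl)

X_in ≈ -18.8 Ω (capacitive)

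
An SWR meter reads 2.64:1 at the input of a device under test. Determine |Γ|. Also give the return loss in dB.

|Γ| = (S − 1)/(S + 1) = (2.64 − 1)/(2.64 + 1) = 1.64/3.64
RL = −20·log₁₀|Γ| = −20·log₁₀(0.451)

|Γ| ≈ 0.451; return loss ≈ 6.93 dB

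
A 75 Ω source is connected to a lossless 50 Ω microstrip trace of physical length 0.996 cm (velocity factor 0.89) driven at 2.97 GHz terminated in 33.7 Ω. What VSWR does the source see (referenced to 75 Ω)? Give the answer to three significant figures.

VSWR ≈ 1.86

λ = v/f = 0.89·c / 2.97 GHz = 0.0899 m
βl = 2π·l/λ = 2π × 0.111 = 39.9°
tan(βl) = 0.836
Z_in = Z_0·(Z_L + jZ_0·tanβl)/(Z_0 + jZ_L·tanβl) = 43.5 + j17.3 Ω
Γ_s = (Z_in − Z_s)/(Z_in + Z_s) = (-31.5 + j17.3)/(118 + j17.3), |Γ_s| = 0.301
VSWR = (1 + |Γ_s|)/(1 − |Γ_s|)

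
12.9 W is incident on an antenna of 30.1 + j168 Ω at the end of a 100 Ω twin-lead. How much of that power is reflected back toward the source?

P_reflected ≈ 9.46 W

|Γ| = |(-69.9 + j168)/(130.1 + j168)| = 0.856
|Γ|² = 0.733
P_refl = |Γ|²·P_inc = 9.46 W, P_del = (1 − |Γ|²)·P_inc = 3.44 W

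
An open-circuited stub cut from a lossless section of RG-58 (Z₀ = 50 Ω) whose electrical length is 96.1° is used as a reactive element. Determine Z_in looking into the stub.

tan(βl) = -9.36
For an open-circuited stub, Z_in = −jZ_0·cot(βl) = −jZ_0/tan(βl)

Z_in ≈ +j5.34 Ω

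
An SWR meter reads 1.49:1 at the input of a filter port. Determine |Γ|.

|Γ| ≈ 0.197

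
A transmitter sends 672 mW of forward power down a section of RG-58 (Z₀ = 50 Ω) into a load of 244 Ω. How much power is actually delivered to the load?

P_delivered ≈ 379 mW

Γ = (244 − 50)/(244 + 50) = 0.66
|Γ|² = 0.435
P_refl = |Γ|²·P_inc = 293 mW, P_del = (1 − |Γ|²)·P_inc = 379 mW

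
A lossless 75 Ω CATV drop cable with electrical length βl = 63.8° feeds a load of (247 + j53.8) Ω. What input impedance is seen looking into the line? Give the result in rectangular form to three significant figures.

Z_in ≈ 28.2 − j38.8 Ω

tan(βl) = tan(63.8°) = 2.03
Z_in = Z_0·(Z_L + jZ_0·tanβl)/(Z_0 + jZ_L·tanβl)
     = 75·(247 + j206)/(-34.3 + j502)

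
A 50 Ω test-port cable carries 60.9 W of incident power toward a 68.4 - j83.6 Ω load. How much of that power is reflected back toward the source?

P_reflected ≈ 21.2 W

|Γ| = |(18.4 − j83.6)/(118.4 − j83.6)| = 0.591
|Γ|² = 0.349
P_refl = |Γ|²·P_inc = 21.2 W, P_del = (1 − |Γ|²)·P_inc = 39.7 W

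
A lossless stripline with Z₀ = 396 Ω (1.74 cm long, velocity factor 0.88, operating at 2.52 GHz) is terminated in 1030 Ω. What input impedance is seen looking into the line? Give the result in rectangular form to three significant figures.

Z_in ≈ 194 − j187 Ω

λ = v/f = 0.88·c / 2.52 GHz = 0.105 m
βl = 2π·l/λ = 2π × 0.166 = 59.8°
tan(βl) = tan(59.8°) = 1.72
Z_in = Z_0·(Z_L + jZ_0·tanβl)/(Z_0 + jZ_L·tanβl)
     = 396·(1030 + j680)/(396 + j1770)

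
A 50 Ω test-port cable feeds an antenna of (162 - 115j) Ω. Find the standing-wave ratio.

VSWR ≈ 4.98

Γ = (Z_L − Z_0)/(Z_L + Z_0) = (112 − j115)/(212 − j115)
|Γ| = 161/241 = 0.666
VSWR = (1 + |Γ|)/(1 − |Γ|) = 1.67/0.334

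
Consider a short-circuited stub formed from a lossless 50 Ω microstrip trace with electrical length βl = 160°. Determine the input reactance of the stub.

tan(βl) = -0.364
For a short-circuited stub, Z_in = jZ_0·tan(βl)

X_in ≈ -18.2 Ω (capacitive)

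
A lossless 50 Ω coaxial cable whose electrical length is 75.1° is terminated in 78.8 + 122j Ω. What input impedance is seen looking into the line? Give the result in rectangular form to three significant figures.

Z_in ≈ 11.7 − j29.4 Ω

tan(βl) = tan(75.1°) = 3.76
Z_in = Z_0·(Z_L + jZ_0·tanβl)/(Z_0 + jZ_L·tanβl)
     = 50·(78.8 + j310)/(-409 + j296)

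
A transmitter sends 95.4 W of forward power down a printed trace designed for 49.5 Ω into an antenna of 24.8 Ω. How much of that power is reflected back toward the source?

Γ = (24.8 − 49.5)/(24.8 + 49.5) = -0.332
|Γ|² = 0.111
P_refl = |Γ|²·P_inc = 10.5 W, P_del = (1 − |Γ|²)·P_inc = 84.9 W

P_reflected ≈ 10.5 W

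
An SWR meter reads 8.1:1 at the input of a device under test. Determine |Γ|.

|Γ| ≈ 0.78

|Γ| = (S − 1)/(S + 1) = (8.1 − 1)/(8.1 + 1) = 7.1/9.1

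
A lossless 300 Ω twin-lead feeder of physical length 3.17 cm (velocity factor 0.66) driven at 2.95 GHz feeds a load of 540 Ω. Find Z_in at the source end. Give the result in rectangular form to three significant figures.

λ = v/f = 0.66·c / 2.95 GHz = 0.0671 m
βl = 2π·l/λ = 2π × 0.472 = 170°
tan(βl) = tan(170°) = -0.176
Z_in = Z_0·(Z_L + jZ_0·tanβl)/(Z_0 + jZ_L·tanβl)
     = 300·(540 − j52.8)/(300 − j95)

Z_in ≈ 506 + j107 Ω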